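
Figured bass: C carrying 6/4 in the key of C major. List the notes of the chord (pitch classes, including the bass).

C, F, A

A fourth above C in this key is F.
A sixth above C in this key is A.
Together with the bass C, this spells F major in second inversion.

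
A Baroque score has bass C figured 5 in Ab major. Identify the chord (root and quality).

C minor

The figures 5 indicate a triad in root position.
In root position the bass is the root, so the root is C.
The chord tones are C, Eb, G, giving C minor.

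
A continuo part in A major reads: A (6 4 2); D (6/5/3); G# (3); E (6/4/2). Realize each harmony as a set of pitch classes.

A, B, D, F# | D, F#, A, B | G#, B, D | E, F#, A, C#

A (6/4/2): A, B, D, F#.
D (6/5/3): D, F#, A, B.
G# (5/3): G#, B, D.
E (6/4/2): E, F#, A, C#.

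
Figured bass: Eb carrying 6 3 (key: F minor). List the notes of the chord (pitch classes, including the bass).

A third above Eb in this key is G.
A sixth above Eb in this key is C.
Together with the bass Eb, this spells C minor in first inversion.

Eb, G, C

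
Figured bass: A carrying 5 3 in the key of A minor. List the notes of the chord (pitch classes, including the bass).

A third above A in this key is C.
A fifth above A in this key is E.
Together with the bass A, this spells A minor in root position.

A, C, E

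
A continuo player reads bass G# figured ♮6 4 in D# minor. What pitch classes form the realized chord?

A fourth above G# in this key is C#.
A sixth above G# in this key is E#, made natural (E) by the ♮ figure.
Together with the bass G#, this spells C# minor in second inversion.

G#, C#, E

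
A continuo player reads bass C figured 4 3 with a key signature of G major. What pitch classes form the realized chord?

C, E, F#, A

The written figures 4 3 are shorthand for 6/4/3: the 6 is implied.
A third above C in this key is E.
A fourth above C in this key is F#.
A sixth above C in this key is A.
Together with the bass C, this spells F# half-diminished seventh in second inversion.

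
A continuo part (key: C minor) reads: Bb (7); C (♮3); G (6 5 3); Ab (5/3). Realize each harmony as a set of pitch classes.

Bb (7/5/3): Bb, D, F, Ab.
C (5/♮3): C, E, G.
G (6/5/3): G, Bb, D, Eb.
Ab (5/3): Ab, C, Eb.

Bb, D, F, Ab | C, E, G | G, Bb, D, Eb | Ab, C, Eb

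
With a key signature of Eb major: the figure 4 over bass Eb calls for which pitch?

Ab

Counting 3 letter steps above Eb lands on A; in Eb major, that letter is Ab.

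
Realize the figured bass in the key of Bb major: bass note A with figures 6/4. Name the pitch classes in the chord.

A, D, F

A fourth above A in this key is D.
A sixth above A in this key is F.
Together with the bass A, this spells D minor in second inversion.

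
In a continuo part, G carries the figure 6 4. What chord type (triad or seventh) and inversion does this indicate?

Intervals of 6/4 above the bass form a triad; the bass is the fifth, so this is second inversion.

triad, second inversion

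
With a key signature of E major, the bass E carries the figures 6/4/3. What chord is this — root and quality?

The figures 6/4/3 indicate a seventh chord in second inversion.
In second inversion the root lies a fourth above the bass: a fourth above E in E major is A.
The chord tones are E, G#, A, C#, giving A major seventh.

A major seventh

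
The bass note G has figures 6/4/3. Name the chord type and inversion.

seventh chord, second inversion

Intervals of 6/4/3 above the bass form a seventh chord; the bass is the fifth, so this is second inversion.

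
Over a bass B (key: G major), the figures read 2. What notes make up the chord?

B, C, E, G

The written figures 2 are shorthand for 6/4/2: the 6/4 are implied.
A second above B in this key is C.
A fourth above B in this key is E.
A sixth above B in this key is G.
Together with the bass B, this spells C major seventh in third inversion.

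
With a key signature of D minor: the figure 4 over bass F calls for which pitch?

Counting 3 letter steps above F lands on B; in D minor, that letter is Bb.

Bb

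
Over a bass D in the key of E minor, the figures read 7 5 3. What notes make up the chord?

A third above D in this key is F#.
A fifth above D in this key is A.
A seventh above D in this key is C.
Together with the bass D, this spells D dominant seventh in root position.

D, F#, A, C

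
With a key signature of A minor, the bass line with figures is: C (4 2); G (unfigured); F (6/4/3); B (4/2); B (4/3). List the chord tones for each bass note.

C, D, F, A | G, B, D | F, A, B, D | B, C, E, G | B, D, E, G

C (6/4/2): C, D, F, A.
G (5/3): G, B, D.
F (6/4/3): F, A, B, D.
B (6/4/2): B, C, E, G.
B (6/4/3): B, D, E, G.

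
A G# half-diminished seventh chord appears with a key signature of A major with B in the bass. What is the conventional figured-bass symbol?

6/5

B is the third of G# half-diminished seventh, so the chord is in first inversion.
A seventh chord in first inversion is figured 6/5/3, conventionally abbreviated 6/5.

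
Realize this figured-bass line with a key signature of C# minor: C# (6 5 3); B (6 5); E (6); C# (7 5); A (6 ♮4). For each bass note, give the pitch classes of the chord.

C# (6/5/3): C#, E, G#, A.
B (6/5/3): B, D#, F#, G#.
E (6/3): E, G#, C#.
C# (7/5/3): C#, E, G#, B.
A (6/♮4): A, D, F#.

C#, E, G#, A | B, D#, F#, G# | E, G#, C# | C#, E, G#, B | A, D, F#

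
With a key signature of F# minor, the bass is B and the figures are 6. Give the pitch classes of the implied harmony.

The written figures 6 are shorthand for 6/3: the 3 is implied.
A third above B in this key is D.
A sixth above B in this key is G#.
Together with the bass B, this spells G# diminished in first inversion.

B, D, G#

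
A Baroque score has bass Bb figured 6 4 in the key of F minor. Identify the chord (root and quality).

The figures 6 4 indicate a triad in second inversion.
In second inversion the root lies a fourth above the bass: a fourth above Bb in F minor is Eb.
The chord tones are Bb, Eb, G, giving Eb major.

Eb major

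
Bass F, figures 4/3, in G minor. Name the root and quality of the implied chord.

Bb major seventh

The figures 4/3 indicate a seventh chord in second inversion.
In second inversion the root lies a fourth above the bass: a fourth above F in G minor is Bb.
The chord tones are F, A, Bb, D, giving Bb major seventh.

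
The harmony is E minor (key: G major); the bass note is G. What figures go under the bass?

G is the third of E minor, so the chord is in first inversion.
A triad in first inversion is figured 6/3, conventionally abbreviated 6.

6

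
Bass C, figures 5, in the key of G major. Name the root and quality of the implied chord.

The figures 5 indicate a triad in root position.
In root position the bass is the root, so the root is C.
The chord tones are C, E, G, giving C major.

C major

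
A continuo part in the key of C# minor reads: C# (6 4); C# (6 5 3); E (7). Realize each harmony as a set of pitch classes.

C# (6/4): C#, F#, A.
C# (6/5/3): C#, E, G#, A.
E (7/5/3): E, G#, B, D#.

C#, F#, A | C#, E, G#, A | E, G#, B, D#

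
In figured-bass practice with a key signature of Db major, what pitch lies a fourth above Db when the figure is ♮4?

Counting 3 letter steps above Db lands on G; in Db major, that letter is Gb.
The ♮4 figure makes it natural, giving G.

G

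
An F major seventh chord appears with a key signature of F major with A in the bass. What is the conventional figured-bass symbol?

A is the third of F major seventh, so the chord is in first inversion.
A seventh chord in first inversion is figured 6/5/3, conventionally abbreviated 6/5.

6/5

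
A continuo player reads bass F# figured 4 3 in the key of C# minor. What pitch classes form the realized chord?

F#, A, B, D#

The written figures 4 3 are shorthand for 6/4/3: the 6 is implied.
A third above F# in this key is A.
A fourth above F# in this key is B.
A sixth above F# in this key is D#.
Together with the bass F#, this spells B dominant seventh in second inversion.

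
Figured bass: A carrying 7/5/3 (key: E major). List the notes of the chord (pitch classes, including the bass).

A third above A in this key is C#.
A fifth above A in this key is E.
A seventh above A in this key is G#.
Together with the bass A, this spells A major seventh in root position.

A, C#, E, G#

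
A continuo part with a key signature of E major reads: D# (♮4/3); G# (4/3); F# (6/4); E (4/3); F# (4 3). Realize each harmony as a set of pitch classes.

D# (6/♮4/3): D#, F#, G, B.
G# (6/4/3): G#, B, C#, E.
F# (6/4): F#, B, D#.
E (6/4/3): E, G#, A, C#.
F# (6/4/3): F#, A, B, D#.

D#, F#, G, B | G#, B, C#, E | F#, B, D# | E, G#, A, C# | F#, A, B, D#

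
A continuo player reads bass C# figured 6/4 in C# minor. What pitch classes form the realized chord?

A fourth above C# in this key is F#.
A sixth above C# in this key is A.
Together with the bass C#, this spells F# minor in second inversion.

C#, F#, A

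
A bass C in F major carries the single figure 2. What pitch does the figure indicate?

D

Counting 1 letter step above C lands on D; in F major, that letter is D.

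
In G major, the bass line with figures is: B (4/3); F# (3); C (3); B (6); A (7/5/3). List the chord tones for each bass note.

B, D, E, G | F#, A, C | C, E, G | B, D, G | A, C, E, G

B (6/4/3): B, D, E, G.
F# (5/3): F#, A, C.
C (5/3): C, E, G.
B (6/3): B, D, G.
A (7/5/3): A, C, E, G.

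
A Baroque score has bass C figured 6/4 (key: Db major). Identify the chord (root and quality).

F minor

The figures 6/4 indicate a triad in second inversion.
In second inversion the root lies a fourth above the bass: a fourth above C in Db major is F.
The chord tones are C, F, Ab, giving F minor.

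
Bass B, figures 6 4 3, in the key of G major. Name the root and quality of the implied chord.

The figures 6 4 3 indicate a seventh chord in second inversion.
In second inversion the root lies a fourth above the bass: a fourth above B in G major is E.
The chord tones are B, D, E, G, giving E minor seventh.

E minor seventh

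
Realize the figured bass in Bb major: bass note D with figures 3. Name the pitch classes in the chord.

The written figures 3 are shorthand for 5/3: the 5 is implied.
A third above D in this key is F.
A fifth above D in this key is A.
Together with the bass D, this spells D minor in root position.

D, F, A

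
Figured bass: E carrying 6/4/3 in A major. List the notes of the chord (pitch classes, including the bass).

E, G#, A, C#

A third above E in this key is G#.
A fourth above E in this key is A.
A sixth above E in this key is C#.
Together with the bass E, this spells A major seventh in second inversion.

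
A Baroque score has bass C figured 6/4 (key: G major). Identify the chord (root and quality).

The figures 6/4 indicate a triad in second inversion.
In second inversion the root lies a fourth above the bass: a fourth above C in G major is F#.
The chord tones are C, F#, A, giving F# diminished.

F# diminished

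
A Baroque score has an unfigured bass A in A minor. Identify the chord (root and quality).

An unfigured bass indicates a triad in root position.
In root position the bass is the root, so the root is A.
The chord tones are A, C, E, giving A minor.

A minor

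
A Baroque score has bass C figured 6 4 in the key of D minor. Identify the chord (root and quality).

The figures 6 4 indicate a triad in second inversion.
In second inversion the root lies a fourth above the bass: a fourth above C in D minor is F.
The chord tones are C, F, A, giving F major.

F major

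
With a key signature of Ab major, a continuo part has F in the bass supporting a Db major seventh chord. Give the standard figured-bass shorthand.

F is the third of Db major seventh, so the chord is in first inversion.
A seventh chord in first inversion is figured 6/5/3, conventionally abbreviated 6/5.

6/5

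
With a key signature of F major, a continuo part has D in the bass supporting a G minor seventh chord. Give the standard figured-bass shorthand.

D is the fifth of G minor seventh, so the chord is in second inversion.
A seventh chord in second inversion is figured 6/4/3, conventionally abbreviated 4/3.

4/3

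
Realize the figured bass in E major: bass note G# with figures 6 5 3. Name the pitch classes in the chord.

A third above G# in this key is B.
A fifth above G# in this key is D#.
A sixth above G# in this key is E.
Together with the bass G#, this spells E major seventh in first inversion.

G#, B, D#, E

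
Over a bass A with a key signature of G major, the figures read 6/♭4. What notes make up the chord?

A, Db, F#

A fourth above A in this key is D, lowered to Db by the flat.
A sixth above A in this key is F#.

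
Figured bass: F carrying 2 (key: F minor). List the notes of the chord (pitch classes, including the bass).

F, G, Bb, Db

The written figures 2 are shorthand for 6/4/2: the 6/4 are implied.
A second above F in this key is G.
A fourth above F in this key is Bb.
A sixth above F in this key is Db.
Together with the bass F, this spells G half-diminished seventh in third inversion.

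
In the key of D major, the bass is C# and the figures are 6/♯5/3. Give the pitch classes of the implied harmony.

A third above C# in this key is E.
A fifth above C# in this key is G, raised to G# by the sharp.
A sixth above C# in this key is A.
Together with the bass C#, this spells A major seventh in first inversion.

C#, E, G#, A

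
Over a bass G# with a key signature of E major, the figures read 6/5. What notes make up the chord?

G#, B, D#, E

The written figures 6/5 are shorthand for 6/5/3: the 3 is implied.
A third above G# in this key is B.
A fifth above G# in this key is D#.
A sixth above G# in this key is E.
Together with the bass G#, this spells E major seventh in first inversion.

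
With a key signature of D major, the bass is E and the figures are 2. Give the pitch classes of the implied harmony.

The written figures 2 are shorthand for 6/4/2: the 6/4 are implied.
A second above E in this key is F#.
A fourth above E in this key is A.
A sixth above E in this key is C#.
Together with the bass E, this spells F# minor seventh in third inversion.

E, F#, A, C#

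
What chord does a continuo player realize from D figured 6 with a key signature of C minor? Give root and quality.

The figures 6 indicate a triad in first inversion.
In first inversion the root lies a sixth above the bass: a sixth above D in C minor is Bb.
The chord tones are D, F, Bb, giving Bb major.

Bb major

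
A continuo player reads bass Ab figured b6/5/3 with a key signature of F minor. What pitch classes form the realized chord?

A third above Ab in this key is C.
A fifth above Ab in this key is Eb.
A sixth above Ab in this key is F, lowered to Fb by the flat.
Together with the bass Ab, this spells Fb augmented major seventh in first inversion.

Ab, C, Eb, Fb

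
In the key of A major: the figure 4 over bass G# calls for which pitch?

Counting 3 letter steps above G# lands on C; in A major, that letter is C#.

C#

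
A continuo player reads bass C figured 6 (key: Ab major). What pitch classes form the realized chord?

C, Eb, Ab

The written figures 6 are shorthand for 6/3: the 3 is implied.
A third above C in this key is Eb.
A sixth above C in this key is Ab.
Together with the bass C, this spells Ab major in first inversion.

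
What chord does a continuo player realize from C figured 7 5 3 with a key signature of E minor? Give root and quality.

The figures 7 5 3 indicate a seventh chord in root position.
In root position the bass is the root, so the root is C.
The chord tones are C, E, G, B, giving C major seventh.

C major seventh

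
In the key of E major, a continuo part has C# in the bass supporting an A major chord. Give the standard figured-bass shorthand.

C# is the third of A major, so the chord is in first inversion.
A triad in first inversion is figured 6/3, conventionally abbreviated 6.

6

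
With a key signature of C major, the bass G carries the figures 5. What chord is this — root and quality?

The figures 5 indicate a triad in root position.
In root position the bass is the root, so the root is G.
The chord tones are G, B, D, giving G major.

G major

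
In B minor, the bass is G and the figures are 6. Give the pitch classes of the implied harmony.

G, B, E

The written figures 6 are shorthand for 6/3: the 3 is implied.
A third above G in this key is B.
A sixth above G in this key is E.
Together with the bass G, this spells E minor in first inversion.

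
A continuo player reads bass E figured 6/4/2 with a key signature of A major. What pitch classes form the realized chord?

A second above E in this key is F#.
A fourth above E in this key is A.
A sixth above E in this key is C#.
Together with the bass E, this spells F# minor seventh in third inversion.

E, F#, A, C#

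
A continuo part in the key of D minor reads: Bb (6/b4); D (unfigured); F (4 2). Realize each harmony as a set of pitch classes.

Bb, Eb, G | D, F, A | F, G, Bb, D

Bb (6/b4): Bb, Eb, G.
D (5/3): D, F, A.
F (6/4/2): F, G, Bb, D.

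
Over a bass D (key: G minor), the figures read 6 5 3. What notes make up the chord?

D, F, A, Bb

A third above D in this key is F.
A fifth above D in this key is A.
A sixth above D in this key is Bb.
Together with the bass D, this spells Bb major seventh in first inversion.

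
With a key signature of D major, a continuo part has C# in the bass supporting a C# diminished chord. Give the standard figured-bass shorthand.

no figures

C# is the root of C# diminished, so the chord is in root position.
A triad in root position is figured 5/3, conventionally abbreviated (no figures — root-position triad).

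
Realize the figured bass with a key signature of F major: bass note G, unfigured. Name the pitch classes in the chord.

G, Bb, D

An unfigured bass implies 5/3.
A third above G in this key is Bb.
A fifth above G in this key is D.
Together with the bass G, this spells G minor in root position.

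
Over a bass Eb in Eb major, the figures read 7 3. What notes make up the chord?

Eb, G, Bb, D

The written figures 7 3 are shorthand for 7/5/3: the 5 is implied.
A third above Eb in this key is G.
A fifth above Eb in this key is Bb.
A seventh above Eb in this key is D.
Together with the bass Eb, this spells Eb major seventh in root position.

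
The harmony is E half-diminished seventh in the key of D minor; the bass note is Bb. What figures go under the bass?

Bb is the fifth of E half-diminished seventh, so the chord is in second inversion.
A seventh chord in second inversion is figured 6/4/3, conventionally abbreviated 4/3.

4/3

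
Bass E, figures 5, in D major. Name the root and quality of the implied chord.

E minor

The figures 5 indicate a triad in root position.
In root position the bass is the root, so the root is E.
The chord tones are E, G, B, giving E minor.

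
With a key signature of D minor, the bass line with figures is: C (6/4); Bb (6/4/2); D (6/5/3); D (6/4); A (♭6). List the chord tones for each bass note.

C, F, A | Bb, C, E, G | D, F, A, Bb | D, G, Bb | A, C, Fb

C (6/4): C, F, A.
Bb (6/4/2): Bb, C, E, G.
D (6/5/3): D, F, A, Bb.
D (6/4): D, G, Bb.
A (b6/3): A, C, Fb.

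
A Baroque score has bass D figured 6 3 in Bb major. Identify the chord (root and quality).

Bb major

The figures 6 3 indicate a triad in first inversion.
In first inversion the root lies a sixth above the bass: a sixth above D in Bb major is Bb.
The chord tones are D, F, Bb, giving Bb major.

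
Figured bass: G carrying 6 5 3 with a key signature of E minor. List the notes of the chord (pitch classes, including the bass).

G, B, D, E

A third above G in this key is B.
A fifth above G in this key is D.
A sixth above G in this key is E.
Together with the bass G, this spells E minor seventh in first inversion.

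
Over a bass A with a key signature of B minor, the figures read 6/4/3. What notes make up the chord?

A, C#, D, F#

A third above A in this key is C#.
A fourth above A in this key is D.
A sixth above A in this key is F#.
Together with the bass A, this spells D major seventh in second inversion.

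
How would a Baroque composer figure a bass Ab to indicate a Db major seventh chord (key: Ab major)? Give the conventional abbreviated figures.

Ab is the fifth of Db major seventh, so the chord is in second inversion.
A seventh chord in second inversion is figured 6/4/3, conventionally abbreviated 4/3.

4/3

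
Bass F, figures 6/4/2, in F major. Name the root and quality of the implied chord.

G minor seventh

The figures 6/4/2 indicate a seventh chord in third inversion.
In third inversion the root lies a second above the bass: a second above F in F major is G.
The chord tones are F, G, Bb, D, giving G minor seventh.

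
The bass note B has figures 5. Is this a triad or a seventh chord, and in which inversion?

5 is shorthand for 5/3.
Intervals of 5/3 above the bass form a triad; the bass is the root, so this is root position.

triad, root position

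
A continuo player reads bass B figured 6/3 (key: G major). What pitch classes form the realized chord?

B, D, G

A third above B in this key is D.
A sixth above B in this key is G.
Together with the bass B, this spells G major in first inversion.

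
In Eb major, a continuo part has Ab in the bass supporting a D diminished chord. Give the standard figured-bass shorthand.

6/4

Ab is the fifth of D diminished, so the chord is in second inversion.
A triad in second inversion is figured 6/4, conventionally abbreviated 6/4.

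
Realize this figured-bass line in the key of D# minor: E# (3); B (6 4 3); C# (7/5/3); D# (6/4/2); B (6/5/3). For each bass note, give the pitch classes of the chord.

E# (5/3): E#, G#, B.
B (6/4/3): B, D#, E#, G#.
C# (7/5/3): C#, E#, G#, B.
D# (6/4/2): D#, E#, G#, B.
B (6/5/3): B, D#, F#, G#.

E#, G#, B | B, D#, E#, G# | C#, E#, G#, B | D#, E#, G#, B | B, D#, F#, G#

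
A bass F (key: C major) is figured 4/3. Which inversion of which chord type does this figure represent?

4/3 is shorthand for 6/4/3.
Intervals of 6/4/3 above the bass form a seventh chord; the bass is the fifth, so this is second inversion.

seventh chord, second inversion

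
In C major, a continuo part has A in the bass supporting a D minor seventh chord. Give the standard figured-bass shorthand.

4/3

A is the fifth of D minor seventh, so the chord is in second inversion.
A seventh chord in second inversion is figured 6/4/3, conventionally abbreviated 4/3.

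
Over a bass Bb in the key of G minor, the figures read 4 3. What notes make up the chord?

Bb, D, Eb, G

The written figures 4 3 are shorthand for 6/4/3: the 6 is implied.
A third above Bb in this key is D.
A fourth above Bb in this key is Eb.
A sixth above Bb in this key is G.
Together with the bass Bb, this spells Eb major seventh in second inversion.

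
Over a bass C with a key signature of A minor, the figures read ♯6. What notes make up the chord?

C, E, A#

The written figures ♯6 are shorthand for 6/3: the 3 is implied.
A third above C in this key is E.
A sixth above C in this key is A, raised to A# by the sharp.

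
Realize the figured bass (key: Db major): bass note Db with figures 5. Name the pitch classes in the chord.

Db, F, Ab

The written figures 5 are shorthand for 5/3: the 3 is implied.
A third above Db in this key is F.
A fifth above Db in this key is Ab.
Together with the bass Db, this spells Db major in root position.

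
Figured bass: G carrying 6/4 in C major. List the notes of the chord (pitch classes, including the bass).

A fourth above G in this key is C.
A sixth above G in this key is E.
Together with the bass G, this spells C major in second inversion.

G, C, E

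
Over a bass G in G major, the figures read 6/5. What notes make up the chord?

The written figures 6/5 are shorthand for 6/5/3: the 3 is implied.
A third above G in this key is B.
A fifth above G in this key is D.
A sixth above G in this key is E.
Together with the bass G, this spells E minor seventh in first inversion.

G, B, D, E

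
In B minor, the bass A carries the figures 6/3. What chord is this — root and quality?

F# minor

The figures 6/3 indicate a triad in first inversion.
In first inversion the root lies a sixth above the bass: a sixth above A in B minor is F#.
The chord tones are A, C#, F#, giving F# minor.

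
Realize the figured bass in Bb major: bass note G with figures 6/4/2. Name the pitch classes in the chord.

A second above G in this key is A.
A fourth above G in this key is C.
A sixth above G in this key is Eb.
Together with the bass G, this spells A half-diminished seventh in third inversion.

G, A, C, Eb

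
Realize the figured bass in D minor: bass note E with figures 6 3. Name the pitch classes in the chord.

E, G, C

A third above E in this key is G.
A sixth above E in this key is C.
Together with the bass E, this spells C major in first inversion.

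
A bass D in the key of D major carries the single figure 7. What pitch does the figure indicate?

C#

Counting 6 letter steps above D lands on C; in D major, that letter is C#.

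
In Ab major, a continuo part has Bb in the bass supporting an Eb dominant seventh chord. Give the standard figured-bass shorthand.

Bb is the fifth of Eb dominant seventh, so the chord is in second inversion.
A seventh chord in second inversion is figured 6/4/3, conventionally abbreviated 4/3.

4/3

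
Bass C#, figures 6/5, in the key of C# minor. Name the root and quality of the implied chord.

A major seventh

The figures 6/5 indicate a seventh chord in first inversion.
In first inversion the root lies a sixth above the bass: a sixth above C# in C# minor is A.
The chord tones are C#, E, G#, A, giving A major seventh.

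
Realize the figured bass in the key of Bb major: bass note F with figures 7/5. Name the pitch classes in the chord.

The written figures 7/5 are shorthand for 7/5/3: the 3 is implied.
A third above F in this key is A.
A fifth above F in this key is C.
A seventh above F in this key is Eb.
Together with the bass F, this spells F dominant seventh in root position.

F, A, C, Eb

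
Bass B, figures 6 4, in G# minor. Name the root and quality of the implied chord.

E major

The figures 6 4 indicate a triad in second inversion.
In second inversion the root lies a fourth above the bass: a fourth above B in G# minor is E.
The chord tones are B, E, G#, giving E major.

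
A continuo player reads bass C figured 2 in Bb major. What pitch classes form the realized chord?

C, D, F, A

The written figures 2 are shorthand for 6/4/2: the 6/4 are implied.
A second above C in this key is D.
A fourth above C in this key is F.
A sixth above C in this key is A.
Together with the bass C, this spells D minor seventh in third inversion.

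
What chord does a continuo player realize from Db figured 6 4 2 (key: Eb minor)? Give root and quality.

Eb minor seventh

The figures 6 4 2 indicate a seventh chord in third inversion.
In third inversion the root lies a second above the bass: a second above Db in Eb minor is Eb.
The chord tones are Db, Eb, Gb, Bb, giving Eb minor seventh.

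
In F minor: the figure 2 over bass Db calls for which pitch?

Counting 1 letter step above Db lands on E; in F minor, that letter is Eb.

Eb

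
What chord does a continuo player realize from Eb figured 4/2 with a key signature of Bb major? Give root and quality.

The figures 4/2 indicate a seventh chord in third inversion.
In third inversion the root lies a second above the bass: a second above Eb in Bb major is F.
The chord tones are Eb, F, A, C, giving F dominant seventh.

F dominant seventh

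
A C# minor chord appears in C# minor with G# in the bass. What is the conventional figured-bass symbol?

6/4

G# is the fifth of C# minor, so the chord is in second inversion.
A triad in second inversion is figured 6/4, conventionally abbreviated 6/4.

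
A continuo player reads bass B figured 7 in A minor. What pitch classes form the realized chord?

The written figures 7 are shorthand for 7/5/3: the 5/3 are implied.
A third above B in this key is D.
A fifth above B in this key is F.
A seventh above B in this key is A.
Together with the bass B, this spells B half-diminished seventh in root position.

B, D, F, A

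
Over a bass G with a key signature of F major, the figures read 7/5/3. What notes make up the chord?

A third above G in this key is Bb.
A fifth above G in this key is D.
A seventh above G in this key is F.
Together with the bass G, this spells G minor seventh in root position.

G, Bb, D, F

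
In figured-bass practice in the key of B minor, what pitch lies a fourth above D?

Counting 3 letter steps above D lands on G; in B minor, that letter is G.

G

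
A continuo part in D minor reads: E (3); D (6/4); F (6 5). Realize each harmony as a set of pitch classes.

E (5/3): E, G, Bb.
D (6/4): D, G, Bb.
F (6/5/3): F, A, C, D.

E, G, Bb | D, G, Bb | F, A, C, D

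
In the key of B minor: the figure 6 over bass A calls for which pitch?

F#

Counting 5 letter steps above A lands on F; in B minor, that letter is F#.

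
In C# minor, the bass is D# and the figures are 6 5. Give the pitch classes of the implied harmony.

D#, F#, A, B

The written figures 6 5 are shorthand for 6/5/3: the 3 is implied.
A third above D# in this key is F#.
A fifth above D# in this key is A.
A sixth above D# in this key is B.
Together with the bass D#, this spells B dominant seventh in first inversion.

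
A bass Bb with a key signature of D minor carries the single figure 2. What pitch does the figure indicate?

C

Counting 1 letter step above Bb lands on C; in D minor, that letter is C.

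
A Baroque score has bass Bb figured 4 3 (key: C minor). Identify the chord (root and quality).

Eb major seventh

The figures 4 3 indicate a seventh chord in second inversion.
In second inversion the root lies a fourth above the bass: a fourth above Bb in C minor is Eb.
The chord tones are Bb, D, Eb, G, giving Eb major seventh.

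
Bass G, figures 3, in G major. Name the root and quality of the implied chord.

The figures 3 indicate a triad in root position.
In root position the bass is the root, so the root is G.
The chord tones are G, B, D, giving G major.

G major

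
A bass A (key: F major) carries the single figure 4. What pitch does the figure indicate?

Counting 3 letter steps above A lands on D; in F major, that letter is D.

D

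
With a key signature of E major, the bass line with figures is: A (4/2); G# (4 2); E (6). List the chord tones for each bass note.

A, B, D#, F# | G#, A, C#, E | E, G#, C#

A (6/4/2): A, B, D#, F#.
G# (6/4/2): G#, A, C#, E.
E (6/3): E, G#, C#.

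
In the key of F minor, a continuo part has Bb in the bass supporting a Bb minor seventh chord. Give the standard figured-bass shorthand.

7

Bb is the root of Bb minor seventh, so the chord is in root position.
A seventh chord in root position is figured 7/5/3, conventionally abbreviated 7.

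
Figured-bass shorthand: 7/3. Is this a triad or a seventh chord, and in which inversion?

7/3 is shorthand for 7/5/3.
Intervals of 7/5/3 above the bass form a seventh chord; the bass is the root, so this is root position.

seventh chord, root position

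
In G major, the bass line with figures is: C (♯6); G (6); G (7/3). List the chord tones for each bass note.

C, E, A# | G, B, E | G, B, D, F#

C (#6/3): C, E, A#.
G (6/3): G, B, E.
G (7/5/3): G, B, D, F#.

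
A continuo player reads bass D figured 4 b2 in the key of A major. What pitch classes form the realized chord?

The written figures 4 b2 are shorthand for 6/4/2: the 6 is implied.
A second above D in this key is E, lowered to Eb by the flat.
A fourth above D in this key is G#.
A sixth above D in this key is B.

D, Eb, G#, B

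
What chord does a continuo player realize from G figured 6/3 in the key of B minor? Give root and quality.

The figures 6/3 indicate a triad in first inversion.
In first inversion the root lies a sixth above the bass: a sixth above G in B minor is E.
The chord tones are G, B, E, giving E minor.

E minor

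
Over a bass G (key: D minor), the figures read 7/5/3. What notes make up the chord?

A third above G in this key is Bb.
A fifth above G in this key is D.
A seventh above G in this key is F.
Together with the bass G, this spells G minor seventh in root position.

G, Bb, D, F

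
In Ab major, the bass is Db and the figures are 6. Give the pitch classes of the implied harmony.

The written figures 6 are shorthand for 6/3: the 3 is implied.
A third above Db in this key is F.
A sixth above Db in this key is Bb.
Together with the bass Db, this spells Bb minor in first inversion.

Db, F, Bb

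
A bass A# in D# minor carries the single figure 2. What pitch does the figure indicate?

B

Counting 1 letter step above A# lands on B; in D# minor, that letter is B.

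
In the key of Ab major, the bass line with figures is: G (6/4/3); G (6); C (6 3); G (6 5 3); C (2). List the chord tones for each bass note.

G, Bb, C, Eb | G, Bb, Eb | C, Eb, Ab | G, Bb, Db, Eb | C, Db, F, Ab

G (6/4/3): G, Bb, C, Eb.
G (6/3): G, Bb, Eb.
C (6/3): C, Eb, Ab.
G (6/5/3): G, Bb, Db, Eb.
C (6/4/2): C, Db, F, Ab.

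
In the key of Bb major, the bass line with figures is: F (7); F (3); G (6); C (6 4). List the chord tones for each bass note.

F, A, C, Eb | F, A, C | G, Bb, Eb | C, F, A

F (7/5/3): F, A, C, Eb.
F (5/3): F, A, C.
G (6/3): G, Bb, Eb.
C (6/4): C, F, A.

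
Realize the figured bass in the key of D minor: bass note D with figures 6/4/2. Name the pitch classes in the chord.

A second above D in this key is E.
A fourth above D in this key is G.
A sixth above D in this key is Bb.
Together with the bass D, this spells E half-diminished seventh in third inversion.

D, E, G, Bb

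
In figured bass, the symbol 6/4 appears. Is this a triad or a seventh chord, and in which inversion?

Intervals of 6/4 above the bass form a triad; the bass is the fifth, so this is second inversion.

triad, second inversion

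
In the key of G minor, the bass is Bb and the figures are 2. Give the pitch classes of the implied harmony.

Bb, C, Eb, G

The written figures 2 are shorthand for 6/4/2: the 6/4 are implied.
A second above Bb in this key is C.
A fourth above Bb in this key is Eb.
A sixth above Bb in this key is G.
Together with the bass Bb, this spells C minor seventh in third inversion.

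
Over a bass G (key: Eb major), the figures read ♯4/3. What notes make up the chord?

The written figures ♯4/3 are shorthand for 6/4/3: the 6 is implied.
A third above G in this key is Bb.
A fourth above G in this key is C, raised to C# by the sharp.
A sixth above G in this key is Eb.

G, Bb, C#, Eb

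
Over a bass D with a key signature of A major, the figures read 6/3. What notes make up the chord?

A third above D in this key is F#.
A sixth above D in this key is B.
Together with the bass D, this spells B minor in first inversion.

D, F#, B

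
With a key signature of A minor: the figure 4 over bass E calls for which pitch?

Counting 3 letter steps above E lands on A; in A minor, that letter is A.

A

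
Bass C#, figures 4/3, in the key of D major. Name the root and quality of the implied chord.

The figures 4/3 indicate a seventh chord in second inversion.
In second inversion the root lies a fourth above the bass: a fourth above C# in D major is F#.
The chord tones are C#, E, F#, A, giving F# minor seventh.

F# minor seventh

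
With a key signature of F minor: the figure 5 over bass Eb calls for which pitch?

Bb

Counting 4 letter steps above Eb lands on B; in F minor, that letter is Bb.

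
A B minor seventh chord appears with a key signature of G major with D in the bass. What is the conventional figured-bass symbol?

6/5

D is the third of B minor seventh, so the chord is in first inversion.
A seventh chord in first inversion is figured 6/5/3, conventionally abbreviated 6/5.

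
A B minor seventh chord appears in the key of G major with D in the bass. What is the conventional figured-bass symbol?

6/5

D is the third of B minor seventh, so the chord is in first inversion.
A seventh chord in first inversion is figured 6/5/3, conventionally abbreviated 6/5.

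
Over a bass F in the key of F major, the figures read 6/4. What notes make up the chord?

A fourth above F in this key is Bb.
A sixth above F in this key is D.
Together with the bass F, this spells Bb major in second inversion.

F, Bb, D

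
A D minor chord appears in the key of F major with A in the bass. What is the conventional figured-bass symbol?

A is the fifth of D minor, so the chord is in second inversion.
A triad in second inversion is figured 6/4, conventionally abbreviated 6/4.

6/4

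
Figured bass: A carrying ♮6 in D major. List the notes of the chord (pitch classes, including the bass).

A, C#, F

The written figures ♮6 are shorthand for 6/3: the 3 is implied.
A third above A in this key is C#.
A sixth above A in this key is F#, made natural (F) by the ♮ figure.
Together with the bass A, this spells F augmented in first inversion.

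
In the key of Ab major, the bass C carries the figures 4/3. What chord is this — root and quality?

The figures 4/3 indicate a seventh chord in second inversion.
In second inversion the root lies a fourth above the bass: a fourth above C in Ab major is F.
The chord tones are C, Eb, F, Ab, giving F minor seventh.

F minor seventh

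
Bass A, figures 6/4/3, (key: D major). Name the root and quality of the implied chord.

The figures 6/4/3 indicate a seventh chord in second inversion.
In second inversion the root lies a fourth above the bass: a fourth above A in D major is D.
The chord tones are A, C#, D, F#, giving D major seventh.

D major seventh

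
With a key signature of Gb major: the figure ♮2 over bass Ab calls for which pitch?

Counting 1 letter step above Ab lands on B; in Gb major, that letter is Bb.
The ♮2 figure makes it natural, giving B.

B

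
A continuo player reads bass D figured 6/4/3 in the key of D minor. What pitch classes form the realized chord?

A third above D in this key is F.
A fourth above D in this key is G.
A sixth above D in this key is Bb.
Together with the bass D, this spells G minor seventh in second inversion.

D, F, G, Bb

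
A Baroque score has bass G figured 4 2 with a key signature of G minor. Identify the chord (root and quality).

A half-diminished seventh

The figures 4 2 indicate a seventh chord in third inversion.
In third inversion the root lies a second above the bass: a second above G in G minor is A.
The chord tones are G, A, C, Eb, giving A half-diminished seventh.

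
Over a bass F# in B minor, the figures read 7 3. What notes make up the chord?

F#, A, C#, E

The written figures 7 3 are shorthand for 7/5/3: the 5 is implied.
A third above F# in this key is A.
A fifth above F# in this key is C#.
A seventh above F# in this key is E.
Together with the bass F#, this spells F# minor seventh in root position.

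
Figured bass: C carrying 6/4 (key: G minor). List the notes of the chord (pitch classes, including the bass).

A fourth above C in this key is F.
A sixth above C in this key is A.
Together with the bass C, this spells F major in second inversion.

C, F, A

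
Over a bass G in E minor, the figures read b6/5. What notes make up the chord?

The written figures b6/5 are shorthand for 6/5/3: the 3 is implied.
A third above G in this key is B.
A fifth above G in this key is D.
A sixth above G in this key is E, lowered to Eb by the flat.
Together with the bass G, this spells Eb augmented major seventh in first inversion.

G, B, D, Eb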